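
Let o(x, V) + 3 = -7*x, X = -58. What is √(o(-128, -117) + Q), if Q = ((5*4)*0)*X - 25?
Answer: 2*√217 ≈ 29.462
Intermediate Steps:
o(x, V) = -3 - 7*x
Q = -25 (Q = ((5*4)*0)*(-58) - 25 = (20*0)*(-58) - 25 = 0*(-58) - 25 = 0 - 25 = -25)
√(o(-128, -117) + Q) = √((-3 - 7*(-128)) - 25) = √((-3 + 896) - 25) = √(893 - 25) = √868 = 2*√217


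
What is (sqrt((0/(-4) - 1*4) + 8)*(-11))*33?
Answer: -726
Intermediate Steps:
(sqrt((0/(-4) - 1*4) + 8)*(-11))*33 = (sqrt((0*(-1/4) - 4) + 8)*(-11))*33 = (sqrt((0 - 4) + 8)*(-11))*33 = (sqrt(-4 + 8)*(-11))*33 = (sqrt(4)*(-11))*33 = (2*(-11))*33 = -22*33 = -726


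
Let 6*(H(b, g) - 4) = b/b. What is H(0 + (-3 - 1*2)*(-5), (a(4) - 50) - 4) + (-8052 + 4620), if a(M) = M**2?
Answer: -20567/6 ≈ -3427.8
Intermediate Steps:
H(b, g) = 25/6 (H(b, g) = 4 + (b/b)/6 = 4 + (1/6)*1 = 4 + 1/6 = 25/6)
H(0 + (-3 - 1*2)*(-5), (a(4) - 50) - 4) + (-8052 + 4620) = 25/6 + (-8052 + 4620) = 25/6 - 3432 = -20567/6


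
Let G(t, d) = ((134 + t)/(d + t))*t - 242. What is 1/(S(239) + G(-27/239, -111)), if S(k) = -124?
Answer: -2115628/774031857 ≈ -0.0027333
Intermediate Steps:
G(t, d) = -242 + t*(134 + t)/(d + t) (G(t, d) = ((134 + t)/(d + t))*t - 242 = t*(134 + t)/(d + t) - 242 = -242 + t*(134 + t)/(d + t))
1/(S(239) + G(-27/239, -111)) = 1/(-124 + ((-27/239)**2 - 242*(-111) - (-2916)/239)/(-111 - 27/239)) = 1/(-124 + ((-27*1/239)**2 + 26862 - (-2916)/239)/(-111 - 27*1/239)) = 1/(-124 + ((-27/239)**2 + 26862 - 108*(-27/239))/(-111 - 27/239)) = 1/(-124 + (729/57121 + 26862 + 2916/239)/(-26556/239)) = 1/(-124 - 239/26556*1535081955/57121) = 1/(-124 - 511693985/2115628) = 1/(-774031857/2115628) = -2115628/774031857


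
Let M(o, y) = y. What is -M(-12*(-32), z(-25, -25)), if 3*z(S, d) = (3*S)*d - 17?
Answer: -1858/3 ≈ -619.33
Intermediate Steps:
z(S, d) = -17/3 + S*d (z(S, d) = ((3*S)*d - 17)/3 = (3*S*d - 17)/3 = (-17 + 3*S*d)/3 = -17/3 + S*d)
-M(-12*(-32), z(-25, -25)) = -(-17/3 - 25*(-25)) = -(-17/3 + 625) = -1*1858/3 = -1858/3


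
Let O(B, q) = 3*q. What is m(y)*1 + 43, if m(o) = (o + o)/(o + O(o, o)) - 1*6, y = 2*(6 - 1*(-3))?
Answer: 75/2 ≈ 37.500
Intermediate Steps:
y = 18 (y = 2*(6 + 3) = 2*9 = 18)
m(o) = -11/2 (m(o) = (o + o)/(o + 3*o) - 1*6 = (2*o)/((4*o)) - 6 = (2*o)*(1/(4*o)) - 6 = ½ - 6 = -11/2)
m(y)*1 + 43 = -11/2*1 + 43 = -11/2 + 43 = 75/2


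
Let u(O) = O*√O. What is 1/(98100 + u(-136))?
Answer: 24525/2406531364 + 17*I*√34/601632841 ≈ 1.0191e-5 + 1.6476e-7*I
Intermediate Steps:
u(O) = O^(3/2)
1/(98100 + u(-136)) = 1/(98100 + (-136)^(3/2)) = 1/(98100 - 272*I*√34)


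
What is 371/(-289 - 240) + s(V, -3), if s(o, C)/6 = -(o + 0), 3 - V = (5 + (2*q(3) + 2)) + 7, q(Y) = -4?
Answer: 9151/529 ≈ 17.299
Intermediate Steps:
V = -3 (V = 3 - ((5 + (2*(-4) + 2)) + 7) = 3 - ((5 + (-8 + 2)) + 7) = 3 - ((5 - 6) + 7) = 3 - (-1 + 7) = 3 - 1*6 = 3 - 6 = -3)
s(o, C) = -6*o (s(o, C) = 6*(-(o + 0)) = 6*(-o) = -6*o)
371/(-289 - 240) + s(V, -3) = 371/(-289 - 240) - 6*(-3) = 371/(-529) + 18 = 371*(-1/529) + 18 = -371/529 + 18 = 9151/529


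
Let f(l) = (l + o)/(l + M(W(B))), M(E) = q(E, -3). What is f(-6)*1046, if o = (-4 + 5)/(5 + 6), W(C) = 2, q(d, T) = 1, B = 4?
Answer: 13598/11 ≈ 1236.2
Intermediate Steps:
M(E) = 1
o = 1/11 ≈ 0.090909
f(l) = (1/11 + l)/(1 + l) (f(l) = (l + 1/11)/(l + 1) = (1/11 + l)/(1 + l))
f(-6)*1046 = ((1/11 - 6)/(1 - 6))*1046 = (-65/11/(-5))*1046 = -⅕*(-65/11)*1046 = (13/11)*1046 = 13598/11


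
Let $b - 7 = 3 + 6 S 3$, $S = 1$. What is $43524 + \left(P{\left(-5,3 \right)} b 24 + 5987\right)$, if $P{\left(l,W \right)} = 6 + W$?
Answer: $55559$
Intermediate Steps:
$b = 28$ ($b = 7 + \left(3 + 6 \cdot 1 \cdot 3\right) = 7 + \left(3 + 6 \cdot 3\right) = 7 + \left(3 + 18\right) = 7 + 21 = 28$)
$43524 + \left(P{\left(-5,3 \right)} b 24 + 5987\right) = 43524 + \left(\left(6 + 3\right) 28 \cdot 24 + 5987\right) = 43524 + \left(9 \cdot 28 \cdot 24 + 5987\right) = 43524 + \left(252 \cdot 24 + 5987\right) = 43524 + \left(6048 + 5987\right) = 43524 + 12035 = 55559$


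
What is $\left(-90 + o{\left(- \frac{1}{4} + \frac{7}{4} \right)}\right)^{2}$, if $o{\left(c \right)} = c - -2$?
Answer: $\frac{29929}{4} \approx 7482.3$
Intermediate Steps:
$o{\left(c \right)} = 2 + c$ ($o{\left(c \right)} = c + 2 = 2 + c$)
$\left(-90 + o{\left(- \frac{1}{4} + \frac{7}{4} \right)}\right)^{2} = \left(-90 + \left(2 + \left(- \frac{1}{4} + \frac{7}{4}\right)\right)\right)^{2} = \left(-90 + \left(2 + \frac{3}{2}\right)\right)^{2} = \left(-90 + \frac{7}{2}\right)^{2} = \left(- \frac{173}{2}\right)^{2} = \frac{29929}{4}$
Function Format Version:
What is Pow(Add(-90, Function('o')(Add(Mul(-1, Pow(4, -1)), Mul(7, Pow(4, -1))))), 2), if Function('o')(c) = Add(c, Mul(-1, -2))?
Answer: Rational(29929, 4) ≈ 7482.3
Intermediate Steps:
Function('o')(c) = Add(2, c) (Function('o')(c) = Add(c, 2) = Add(2, c))
Pow(Add(-90, Function('o')(Add(Mul(-1, Pow(4, -1)), Mul(7, Pow(4, -1))))), 2) = Pow(Add(-90, Add(2, Add(Mul(-1, Pow(4, -1)), Mul(7, Pow(4, -1))))), 2) = Pow(Add(-90, Add(2, Add(Mul(-1, Rational(1, 4)), Mul(7, Rational(1, 4))))), 2) = Pow(Add(-90, Add(2, Add(Rational(-1, 4), Rational(7, 4)))), 2) = Pow(Add(-90, Add(2, Rational(3, 2))), 2) = Pow(Add(-90, Rational(7, 2)), 2) = Pow(Rational(-173, 2), 2) = Rational(29929, 4)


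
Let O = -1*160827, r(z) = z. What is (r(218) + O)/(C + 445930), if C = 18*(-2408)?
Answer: -160609/402586 ≈ -0.39894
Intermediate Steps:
C = -43344
O = -160827
(r(218) + O)/(C + 445930) = (218 - 160827)/(-43344 + 445930) = -160609/402586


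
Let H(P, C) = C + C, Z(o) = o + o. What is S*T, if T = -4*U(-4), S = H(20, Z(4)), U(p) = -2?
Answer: 128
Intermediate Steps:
Z(o) = 2*o
H(P, C) = 2*C
S = 16 (S = 2*(2*4) = 2*8 = 16)
T = 8 (T = -4*(-2) = 8)
S*T = 16*8 = 128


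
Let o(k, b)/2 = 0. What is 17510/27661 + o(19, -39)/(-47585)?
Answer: 17510/27661 ≈ 0.63302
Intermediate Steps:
o(k, b) = 0 (o(k, b) = 2*0 = 0)
17510/27661 + o(19, -39)/(-47585) = 17510/27661 + 0/(-47585) = 17510*(1/27661) + 0*(-1/47585) = 17510/27661 + 0 = 17510/27661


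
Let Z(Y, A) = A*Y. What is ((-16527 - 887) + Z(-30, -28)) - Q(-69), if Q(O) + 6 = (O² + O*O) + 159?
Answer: -26249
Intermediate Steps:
Q(O) = 153 + 2*O² (Q(O) = -6 + ((O² + O*O) + 159) = -6 + ((O² + O²) + 159) = -6 + (2*O² + 159) = -6 + (159 + 2*O²) = 153 + 2*O²)
((-16527 - 887) + Z(-30, -28)) - Q(-69) = ((-16527 - 887) - 28*(-30)) - (153 + 2*(-69)²) = (-17414 + 840) - (153 + 2*4761) = -16574 - (153 + 9522) = -16574 - 1*9675 = -16574 - 9675 = -26249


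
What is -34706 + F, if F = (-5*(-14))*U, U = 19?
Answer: -33376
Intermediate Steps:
F = 1330 (F = -5*(-14)*19 = 70*19 = 1330)
-34706 + F = -34706 + 1330 = -33376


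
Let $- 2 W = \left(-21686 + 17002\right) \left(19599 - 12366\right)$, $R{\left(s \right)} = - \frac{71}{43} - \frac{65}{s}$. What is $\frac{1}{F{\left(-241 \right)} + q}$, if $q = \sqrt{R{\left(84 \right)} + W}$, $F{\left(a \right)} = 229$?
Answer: $- \frac{827148}{60996720181} + \frac{2 \sqrt{55251081776919}}{60996720181} \approx 0.00023016$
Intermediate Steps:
$R{\left(s \right)} = - \frac{71}{43} - \frac{65}{s}$ ($R{\left(s \right)} = \left(-71\right) \frac{1}{43} - \frac{65}{s} = - \frac{71}{43} - \frac{65}{s}$)
$W = 16939686$ ($W = - \frac{\left(-21686 + 17002\right) \left(19599 - 12366\right)}{2} = - \frac{\left(-4684\right) 7233}{2} = \left(- \frac{1}{2}\right) \left(-33879372\right) = 16939686$)
$q = \frac{\sqrt{55251081776919}}{1806}$ ($q = \sqrt{\left(- \frac{71}{43} - \frac{65}{84}\right) + 16939686} = \sqrt{- \frac{8759}{3612} + 16939686} = \sqrt{\frac{61186137073}{3612}} = \frac{\sqrt{55251081776919}}{1806} \approx 4115.8$)
$\frac{1}{F{\left(-241 \right)} + q} = \frac{1}{229 + \frac{\sqrt{55251081776919}}{1806}}$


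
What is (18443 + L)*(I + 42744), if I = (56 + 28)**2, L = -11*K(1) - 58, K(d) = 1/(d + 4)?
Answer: 915463440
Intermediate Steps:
K(d) = 1/(4 + d)
L = -301/5 (L = -11/(4 + 1) - 58 = -11/5 - 58 = -301/5 ≈ -60.200)
I = 7056 (I = 84**2 = 7056)
(18443 + L)*(I + 42744) = (18443 - 301/5)*(7056 + 42744) = (91914/5)*49800 = 915463440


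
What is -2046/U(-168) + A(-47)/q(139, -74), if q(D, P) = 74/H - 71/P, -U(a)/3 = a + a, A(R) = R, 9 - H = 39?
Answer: 1170581/40152 ≈ 29.154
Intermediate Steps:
H = -30 (H = 9 - 1*39 = 9 - 39 = -30)
U(a) = -6*a (U(a) = -3*(a + a) = -6*a)
q(D, P) = -37/15 - 71/P (q(D, P) = 74/(-30) - 71/P = 74*(-1/30) - 71/P = -37/15 - 71/P)
-2046/U(-168) + A(-47)/q(139, -74) = -2046/((-6*(-168))) - 47/(-37/15 - 71/(-74)) = -2046/1008 - 47/(-37/15 - 71*(-1/74)) = -2046*1/1008 - 47/(-37/15 + 71/74) = -341/168 - 47/(-1673/1110) = -341/168 - 47*(-1110/1673) = -341/168 + 52170/1673 = 1170581/40152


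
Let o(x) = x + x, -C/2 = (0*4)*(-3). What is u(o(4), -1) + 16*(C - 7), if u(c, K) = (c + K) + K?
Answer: -106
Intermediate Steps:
C = 0 (C = -2*0*4*(-3) = -0*(-3) = -2*0 = 0)
o(x) = 2*x
u(c, K) = c + 2*K (u(c, K) = (K + c) + K = c + 2*K)
u(o(4), -1) + 16*(C - 7) = (2*4 + 2*(-1)) + 16*(0 - 7) = (8 - 2) + 16*(-7) = 6 - 112 = -106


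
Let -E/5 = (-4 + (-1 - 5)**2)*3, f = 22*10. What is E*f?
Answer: -105600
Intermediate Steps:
f = 220
E = -480 (E = -5*(-4 + (-1 - 5)**2)*3 = -5*(-4 + (-6)**2)*3 = -5*(-4 + 36)*3 = -160*3 = -5*96 = -480)
E*f = -480*220 = -105600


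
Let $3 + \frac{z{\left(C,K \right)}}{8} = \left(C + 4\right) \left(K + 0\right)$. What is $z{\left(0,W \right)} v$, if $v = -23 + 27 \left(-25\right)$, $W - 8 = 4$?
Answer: $-251280$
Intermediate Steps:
$W = 12$ ($W = 8 + 4 = 12$)
$z{\left(C,K \right)} = -24 + 8 K \left(4 + C\right)$ ($z{\left(C,K \right)} = -24 + 8 \left(C + 4\right) \left(K + 0\right) = -24 + 8 \left(4 + C\right) K = -24 + 8 K \left(4 + C\right)$)
$v = -698$ ($v = -23 - 675 = -698$)
$z{\left(0,W \right)} v = \left(-24 + 32 \cdot 12 + 8 \cdot 0 \cdot 12\right) \left(-698\right) = \left(-24 + 384 + 0\right) \left(-698\right) = 360 \left(-698\right) = -251280$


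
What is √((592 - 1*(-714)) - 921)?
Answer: √385 ≈ 19.621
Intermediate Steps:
√((592 - 1*(-714)) - 921) = √((592 + 714) - 921) = √(1306 - 921) = √385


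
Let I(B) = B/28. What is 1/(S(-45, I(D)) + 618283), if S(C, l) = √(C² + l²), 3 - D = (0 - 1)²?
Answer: 121183468/74925677748543 - 14*√396901/74925677748543 ≈ 1.6173e-6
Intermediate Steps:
D = 2 (D = 3 - (0 - 1)² = 3 - 1*(-1)² = 3 - 1*1 = 3 - 1 = 2)
I(B) = B/28 (I(B) = B*(1/28) = B/28)
1/(S(-45, I(D)) + 618283) = 1/(√((-45)² + ((1/28)*2)²) + 618283) = 1/(√(2025 + (1/14)²) + 618283) = 1/(√(2025 + 1/196) + 618283) = 1/(√(396901/196) + 618283) = 1/(√396901/14 + 618283) = 1/(618283 + √396901/14)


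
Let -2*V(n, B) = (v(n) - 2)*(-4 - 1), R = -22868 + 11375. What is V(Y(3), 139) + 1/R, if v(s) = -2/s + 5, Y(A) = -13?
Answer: 2356039/298818 ≈ 7.8845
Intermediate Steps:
R = -11493
v(s) = 5 - 2/s
V(n, B) = 15/2 - 5/n (V(n, B) = -((5 - 2/n) - 2)*(-4 - 1)/2 = -(3 - 2/n)*(-5)/2 = -(-15 + 10/n)/2 = 15/2 - 5/n)
V(Y(3), 139) + 1/R = (15/2 - 5/(-13)) + 1/(-11493) = (15/2 - 5*(-1/13)) - 1/11493 = (15/2 + 5/13) - 1/11493 = 205/26 - 1/11493 = 2356039/298818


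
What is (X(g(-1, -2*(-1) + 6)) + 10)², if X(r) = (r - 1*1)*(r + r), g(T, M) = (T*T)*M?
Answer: 14884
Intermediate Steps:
g(T, M) = M*T² (g(T, M) = T²*M = M*T²)
X(r) = 2*r*(-1 + r) (X(r) = (r - 1)*(2*r) = (-1 + r)*(2*r) = 2*r*(-1 + r))
(X(g(-1, -2*(-1) + 6)) + 10)² = (2*((-2*(-1) + 6)*(-1)²)*(-1 + (-2*(-1) + 6)*(-1)²) + 10)² = (2*((2 + 6)*1)*(-1 + (2 + 6)*1) + 10)² = (2*(8*1)*(-1 + 8*1) + 10)² = (2*8*(-1 + 8) + 10)² = (2*8*7 + 10)² = (112 + 10)² = 122² = 14884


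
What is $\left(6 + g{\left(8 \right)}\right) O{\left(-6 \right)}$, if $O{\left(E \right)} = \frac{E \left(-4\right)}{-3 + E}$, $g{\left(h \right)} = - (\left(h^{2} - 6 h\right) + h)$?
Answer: $48$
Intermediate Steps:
$g{\left(h \right)} = - h^{2} + 5 h$ ($g{\left(h \right)} = - (h^{2} - 5 h) = - h^{2} + 5 h$)
$O{\left(E \right)} = - \frac{4 E}{-3 + E}$ ($O{\left(E \right)} = \frac{\left(-4\right) E}{-3 + E} = - \frac{4 E}{-3 + E}$)
$\left(6 + g{\left(8 \right)}\right) O{\left(-6 \right)} = \left(6 + 8 \left(5 - 8\right)\right) \left(\left(-4\right) \left(-6\right) \frac{1}{-3 - 6}\right) = \left(6 + 8 \left(5 - 8\right)\right) \left(\left(-4\right) \left(-6\right) \frac{1}{-9}\right) = \left(6 + 8 \left(-3\right)\right) \left(\left(-4\right) \left(-6\right) \left(- \frac{1}{9}\right)\right) = \left(6 - 24\right) \left(- \frac{8}{3}\right) = \left(-18\right) \left(- \frac{8}{3}\right) = 48$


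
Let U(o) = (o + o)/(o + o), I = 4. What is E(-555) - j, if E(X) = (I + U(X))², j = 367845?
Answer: -367820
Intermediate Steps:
U(o) = 1 (U(o) = (2*o)/((2*o)) = (2*o)*(1/(2*o)) = 1)
E(X) = 25 (E(X) = (4 + 1)² = 5² = 25)
E(-555) - j = 25 - 1*367845 = 25 - 367845 = -367820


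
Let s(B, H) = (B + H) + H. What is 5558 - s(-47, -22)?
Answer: 5649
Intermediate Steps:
s(B, H) = B + 2*H
5558 - s(-47, -22) = 5558 - (-47 + 2*(-22)) = 5558 - (-47 - 44) = 5558 - 1*(-91) = 5558 + 91 = 5649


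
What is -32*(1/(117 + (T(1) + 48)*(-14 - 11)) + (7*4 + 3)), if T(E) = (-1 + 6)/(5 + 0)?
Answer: -274776/277 ≈ -991.97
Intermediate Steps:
T(E) = 1 (T(E) = 5/5 = 5*(⅕) = 1)
-32*(1/(117 + (T(1) + 48)*(-14 - 11)) + (7*4 + 3)) = -32*(1/(117 + (1 + 48)*(-14 - 11)) + (7*4 + 3)) = -32*(1/(117 + 49*(-25)) + (28 + 3)) = -32*(1/(117 - 1225) + 31) = -32*(1/(-1108) + 31) = -32*(-1/1108 + 31) = -32*34347/1108 = -274776/277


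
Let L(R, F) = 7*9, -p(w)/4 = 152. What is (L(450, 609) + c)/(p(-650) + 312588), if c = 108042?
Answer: 21621/62396 ≈ 0.34651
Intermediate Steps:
p(w) = -608 (p(w) = -4*152 = -608)
L(R, F) = 63
(L(450, 609) + c)/(p(-650) + 312588) = (63 + 108042)/(-608 + 312588) = 108105/311980 = 108105*(1/311980) = 21621/62396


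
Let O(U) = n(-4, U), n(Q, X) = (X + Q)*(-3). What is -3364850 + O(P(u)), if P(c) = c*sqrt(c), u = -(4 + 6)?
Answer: -3364838 + 30*I*sqrt(10) ≈ -3.3648e+6 + 94.868*I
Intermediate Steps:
u = -10 (u = -1*10 = -10)
P(c) = c**(3/2)
n(Q, X) = -3*Q - 3*X (n(Q, X) = (Q + X)*(-3) = -3*Q - 3*X)
O(U) = 12 - 3*U (O(U) = -3*(-4) - 3*U = 12 - 3*U)
-3364850 + O(P(u)) = -3364850 + (12 - (-30)*I*sqrt(10)) = -3364850 + (12 + 30*I*sqrt(10)) = -3364838 + 30*I*sqrt(10)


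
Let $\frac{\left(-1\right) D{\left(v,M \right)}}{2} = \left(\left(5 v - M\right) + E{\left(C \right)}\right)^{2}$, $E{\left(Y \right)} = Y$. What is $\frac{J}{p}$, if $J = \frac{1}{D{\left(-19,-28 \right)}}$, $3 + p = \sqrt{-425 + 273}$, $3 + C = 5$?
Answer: $\frac{3}{1360450} + \frac{i \sqrt{38}}{680225} \approx 2.2052 \cdot 10^{-6} + 9.0623 \cdot 10^{-6} i$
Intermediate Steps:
$C = 2$ ($C = -3 + 5 = 2$)
$D{\left(v,M \right)} = - 2 \left(2 - M + 5 v\right)^{2}$ ($D{\left(v,M \right)} = - 2 \left(\left(5 v - M\right) + 2\right)^{2} = - 2 \left(\left(- M + 5 v\right) + 2\right)^{2} = - 2 \left(2 - M + 5 v\right)^{2}$)
$p = -3 + 2 i \sqrt{38}$ ($p = -3 + \sqrt{-425 + 273} = -3 + \sqrt{-152} = -3 + 2 i \sqrt{38} \approx -3.0 + 12.329 i$)
$J = - \frac{1}{8450}$ ($J = \frac{1}{\left(-2\right) \left(2 - -28 + 5 \left(-19\right)\right)^{2}} = \frac{1}{\left(-2\right) \left(2 + 28 - 95\right)^{2}} = \frac{1}{\left(-2\right) \left(-65\right)^{2}} = \frac{1}{\left(-2\right) 4225} = \frac{1}{-8450} = - \frac{1}{8450} \approx -0.00011834$)
$\frac{J}{p} = - \frac{1}{8450 \left(-3 + 2 i \sqrt{38}\right)}$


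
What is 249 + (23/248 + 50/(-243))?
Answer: 14998925/60264 ≈ 248.89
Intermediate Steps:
249 + (23/248 + 50/(-243)) = 249 + (23*(1/248) + 50*(-1/243)) = 249 + (23/248 - 50/243) = 249 - 6811/60264 = 14998925/60264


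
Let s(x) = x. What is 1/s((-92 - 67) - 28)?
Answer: -1/187 ≈ -0.0053476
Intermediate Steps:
1/s((-92 - 67) - 28) = 1/((-92 - 67) - 28) = 1/(-159 - 28) = 1/(-187) = -1/187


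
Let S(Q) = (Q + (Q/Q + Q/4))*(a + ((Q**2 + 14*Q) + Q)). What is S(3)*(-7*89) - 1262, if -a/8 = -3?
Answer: -464167/2 ≈ -2.3208e+5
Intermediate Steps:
a = 24 (a = -8*(-3) = 24)
S(Q) = (1 + 5*Q/4)*(24 + Q**2 + 15*Q) (S(Q) = (Q + (Q/Q + Q/4))*(24 + ((Q**2 + 14*Q) + Q)) = (Q + (1 + Q*(1/4)))*(24 + (Q**2 + 15*Q)) = (Q + (1 + Q/4))*(24 + Q**2 + 15*Q) = (1 + 5*Q/4)*(24 + Q**2 + 15*Q))
S(3)*(-7*89) - 1262 = (24 + 45*3 + (5/4)*3**3 + (79/4)*3**2)*(-7*89) - 1262 = (24 + 135 + (5/4)*27 + (79/4)*9)*(-623) - 1262 = (24 + 135 + 135/4 + 711/4)*(-623) - 1262 = (741/2)*(-623) - 1262 = -461643/2 - 1262 = -464167/2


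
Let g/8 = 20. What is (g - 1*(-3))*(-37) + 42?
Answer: -5989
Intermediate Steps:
g = 160 (g = 8*20 = 160)
(g - 1*(-3))*(-37) + 42 = (160 - 1*(-3))*(-37) + 42 = (160 + 3)*(-37) + 42 = 163*(-37) + 42 = -6031 + 42 = -5989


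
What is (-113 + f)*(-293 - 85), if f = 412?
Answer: -113022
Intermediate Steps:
(-113 + f)*(-293 - 85) = (-113 + 412)*(-293 - 85) = 299*(-378) = -113022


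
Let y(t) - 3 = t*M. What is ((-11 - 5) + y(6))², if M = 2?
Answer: 1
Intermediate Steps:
y(t) = 3 + 2*t (y(t) = 3 + t*2 = 3 + 2*t)
((-11 - 5) + y(6))² = ((-11 - 5) + (3 + 2*6))² = (-16 + (3 + 12))² = (-16 + 15)² = (-1)² = 1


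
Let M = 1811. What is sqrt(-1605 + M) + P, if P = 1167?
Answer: 1167 + sqrt(206) ≈ 1181.4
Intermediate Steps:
sqrt(-1605 + M) + P = sqrt(-1605 + 1811) + 1167 = sqrt(206) + 1167 = 1167 + sqrt(206)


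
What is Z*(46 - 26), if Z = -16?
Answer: -320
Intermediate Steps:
Z*(46 - 26) = -16*(46 - 26) = -16*20 = -320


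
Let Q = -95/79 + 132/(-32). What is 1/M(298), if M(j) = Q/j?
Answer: -188336/3367 ≈ -55.936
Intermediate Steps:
Q = -3367/632 (Q = -95*1/79 + 132*(-1/32) = -95/79 - 33/8 = -3367/632 ≈ -5.3275)
M(j) = -3367/(632*j)
1/M(298) = 1/(-3367/632/298) = 1/(-3367/632*1/298) = 1/(-3367/188336) = -188336/3367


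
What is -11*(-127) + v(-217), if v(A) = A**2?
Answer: 48486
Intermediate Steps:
-11*(-127) + v(-217) = -11*(-127) + (-217)**2 = 1397 + 47089 = 48486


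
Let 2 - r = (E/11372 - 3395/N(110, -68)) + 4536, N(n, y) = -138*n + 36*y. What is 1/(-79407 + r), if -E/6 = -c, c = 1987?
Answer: -50116404/4206883260403 ≈ -1.1913e-5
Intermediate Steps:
E = 11922 (E = -(-6)*1987 = -6*(-1987) = 11922)
r = -227289967975/50116404 (r = 2 - ((11922/11372 - 3395/(-138*110 + 36*(-68))) + 4536) = 2 - ((11922*(1/11372) - 3395/(-15180 - 2448)) + 4536) = 2 - ((5961/5686 - 3395/(-17628)) + 4536) = 2 - ((5961/5686 - 3395*(-1/17628)) + 4536) = 2 - ((5961/5686 + 3395/17628) + 4536) = 2 - (62192239/50116404 + 4536) = 2 - 1*227390200783/50116404 = 2 - 227390200783/50116404 = -227289967975/50116404 ≈ -4535.2)
1/(-79407 + r) = 1/(-79407 - 227289967975/50116404) = 1/(-4206883260403/50116404) = -50116404/4206883260403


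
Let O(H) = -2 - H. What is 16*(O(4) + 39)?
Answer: 528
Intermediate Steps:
16*(O(4) + 39) = 16*((-2 - 1*4) + 39) = 16*((-2 - 4) + 39) = 16*(-6 + 39) = 16*33 = 528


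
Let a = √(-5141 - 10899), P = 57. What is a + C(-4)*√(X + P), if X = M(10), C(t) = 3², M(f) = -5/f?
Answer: 9*√226/2 + 2*I*√4010 ≈ 67.65 + 126.65*I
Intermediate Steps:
C(t) = 9
X = -½ (X = -5/10 = -5*⅒ = -½ ≈ -0.50000)
a = 2*I*√4010 (a = √(-16040) = 2*I*√4010 ≈ 126.65*I)
a + C(-4)*√(X + P) = 2*I*√4010 + 9*√(-½ + 57) = 2*I*√4010 + 9*√(113/2) = 2*I*√4010 + 9*(√226/2) = 2*I*√4010 + 9*√226/2 = 9*√226/2 + 2*I*√4010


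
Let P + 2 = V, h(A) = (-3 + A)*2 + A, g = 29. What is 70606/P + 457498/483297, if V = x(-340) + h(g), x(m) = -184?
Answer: -3786181188/5638465 ≈ -671.49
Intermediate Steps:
h(A) = -6 + 3*A (h(A) = (-6 + 2*A) + A = -6 + 3*A)
V = -103 (V = -184 + (-6 + 3*29) = -184 + (-6 + 87) = -184 + 81 = -103)
P = -105 (P = -2 - 103 = -105)
70606/P + 457498/483297 = 70606/(-105) + 457498/483297 = 70606*(-1/105) + 457498*(1/483297) = -70606/105 + 457498/483297 = -3786181188/5638465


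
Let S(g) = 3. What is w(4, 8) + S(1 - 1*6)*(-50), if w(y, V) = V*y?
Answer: -118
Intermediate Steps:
w(4, 8) + S(1 - 1*6)*(-50) = 8*4 + 3*(-50) = 32 - 150 = -118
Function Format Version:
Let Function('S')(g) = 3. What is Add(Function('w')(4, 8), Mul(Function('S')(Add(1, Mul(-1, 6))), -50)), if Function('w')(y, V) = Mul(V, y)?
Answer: -118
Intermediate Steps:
Add(Function('w')(4, 8), Mul(Function('S')(Add(1, Mul(-1, 6))), -50)) = Add(Mul(8, 4), Mul(3, -50)) = Add(32, -150) = -118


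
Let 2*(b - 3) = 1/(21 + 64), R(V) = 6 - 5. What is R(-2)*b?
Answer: 511/170 ≈ 3.0059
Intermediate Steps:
R(V) = 1
b = 511/170 (b = 3 + 1/(2*(21 + 64)) = 3 + (½)/85 = 3 + (½)*(1/85) = 3 + 1/170 = 511/170 ≈ 3.0059)
R(-2)*b = 1*(511/170) = 511/170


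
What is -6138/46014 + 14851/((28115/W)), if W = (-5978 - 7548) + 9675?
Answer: -438628082114/215613935 ≈ -2034.3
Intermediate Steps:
W = -3851 (W = -13526 + 9675 = -3851)
-6138/46014 + 14851/((28115/W)) = -6138/46014 + 14851/((28115/(-3851))) = -6138*1/46014 + 14851/((28115*(-1/3851))) = -1023/7669 + 14851/(-28115/3851) = -1023/7669 + 14851*(-3851/28115) = -1023/7669 - 57191201/28115 = -438628082114/215613935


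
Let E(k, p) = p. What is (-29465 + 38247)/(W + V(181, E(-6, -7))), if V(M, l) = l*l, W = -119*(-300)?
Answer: 8782/35749 ≈ 0.24566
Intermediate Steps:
W = 35700
V(M, l) = l**2
(-29465 + 38247)/(W + V(181, E(-6, -7))) = (-29465 + 38247)/(35700 + (-7)**2) = 8782/(35700 + 49) = 8782/35749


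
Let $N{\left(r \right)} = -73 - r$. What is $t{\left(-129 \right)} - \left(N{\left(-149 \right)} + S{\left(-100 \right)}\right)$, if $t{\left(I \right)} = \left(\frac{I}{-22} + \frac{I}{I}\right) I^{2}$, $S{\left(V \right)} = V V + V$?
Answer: $\frac{2293319}{22} \approx 1.0424 \cdot 10^{5}$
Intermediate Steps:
$S{\left(V \right)} = V + V^{2}$ ($S{\left(V \right)} = V^{2} + V = V + V^{2}$)
$t{\left(I \right)} = I^{2} \left(1 - \frac{I}{22}\right)$ ($t{\left(I \right)} = \left(I \left(- \frac{1}{22}\right) + 1\right) I^{2} = \left(- \frac{I}{22} + 1\right) I^{2} = \left(1 - \frac{I}{22}\right) I^{2} = I^{2} \left(1 - \frac{I}{22}\right)$)
$t{\left(-129 \right)} - \left(N{\left(-149 \right)} + S{\left(-100 \right)}\right) = \frac{\left(-129\right)^{2} \left(22 - -129\right)}{22} - \left(\left(-73 - -149\right) - 100 \left(1 - 100\right)\right) = \frac{1}{22} \cdot 16641 \left(22 + 129\right) - \left(\left(-73 + 149\right) - -9900\right) = \frac{1}{22} \cdot 16641 \cdot 151 - \left(76 + 9900\right) = \frac{2512791}{22} - 9976 = \frac{2293319}{22}$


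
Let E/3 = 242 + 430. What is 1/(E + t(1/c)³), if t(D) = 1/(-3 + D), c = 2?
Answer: 125/251992 ≈ 0.00049605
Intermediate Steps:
E = 2016 (E = 3*(242 + 430) = 3*672 = 2016)
1/(E + t(1/c)³) = 1/(2016 + (1/(-3 + 1/2))³) = 1/(2016 + (1/(-3 + ½))³) = 1/(2016 + (1/(-5/2))³) = 1/(2016 + (-⅖)³) = 1/(2016 - 8/125) = 1/(251992/125) = 125/251992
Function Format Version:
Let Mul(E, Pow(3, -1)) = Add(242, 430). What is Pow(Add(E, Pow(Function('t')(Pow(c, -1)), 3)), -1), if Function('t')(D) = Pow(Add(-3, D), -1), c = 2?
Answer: Rational(125, 251992) ≈ 0.00049605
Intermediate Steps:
E = 2016 (E = Mul(3, Add(242, 430)) = Mul(3, 672) = 2016)
Pow(Add(E, Pow(Function('t')(Pow(c, -1)), 3)), -1) = Pow(Add(2016, Pow(Pow(Add(-3, Pow(2, -1)), -1), 3)), -1) = Pow(Add(2016, Pow(Pow(Add(-3, Rational(1, 2)), -1), 3)), -1) = Pow(Add(2016, Pow(Pow(Rational(-5, 2), -1), 3)), -1) = Pow(Add(2016, Pow(Rational(-2, 5), 3)), -1) = Pow(Add(2016, Rational(-8, 125)), -1) = Pow(Rational(251992, 125), -1) = Rational(125, 251992)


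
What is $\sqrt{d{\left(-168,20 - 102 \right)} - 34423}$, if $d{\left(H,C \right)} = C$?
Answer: $i \sqrt{34505} \approx 185.76 i$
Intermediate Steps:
$\sqrt{d{\left(-168,20 - 102 \right)} - 34423} = \sqrt{\left(20 - 102\right) - 34423} = \sqrt{-82 - 34423} = \sqrt{-34505} = i \sqrt{34505}$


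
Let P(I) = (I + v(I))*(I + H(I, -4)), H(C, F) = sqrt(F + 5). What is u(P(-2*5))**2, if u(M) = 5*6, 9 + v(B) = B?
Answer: 900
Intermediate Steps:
v(B) = -9 + B
H(C, F) = sqrt(5 + F)
P(I) = (1 + I)*(-9 + 2*I) (P(I) = (I + (-9 + I))*(I + sqrt(5 - 4)) = (-9 + 2*I)*(I + sqrt(1)) = (-9 + 2*I)*(I + 1) = (-9 + 2*I)*(1 + I) = (1 + I)*(-9 + 2*I))
u(M) = 30
u(P(-2*5))**2 = 30**2 = 900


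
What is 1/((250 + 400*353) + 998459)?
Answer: 1/1139909 ≈ 8.7726e-7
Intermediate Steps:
1/((250 + 400*353) + 998459) = 1/((250 + 141200) + 998459) = 1/(141450 + 998459) = 1/1139909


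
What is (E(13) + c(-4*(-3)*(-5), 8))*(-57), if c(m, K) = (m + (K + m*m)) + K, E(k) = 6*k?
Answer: -207138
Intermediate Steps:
c(m, K) = m + m² + 2*K (c(m, K) = (m + (K + m²)) + K = (K + m + m²) + K = m + m² + 2*K)
(E(13) + c(-4*(-3)*(-5), 8))*(-57) = (6*13 + (-4*(-3)*(-5) + (-4*(-3)*(-5))² + 2*8))*(-57) = (78 + (12*(-5) + (12*(-5))² + 16))*(-57) = (78 + (-60 + (-60)² + 16))*(-57) = (78 + (-60 + 3600 + 16))*(-57) = (78 + 3556)*(-57) = 3634*(-57) = -207138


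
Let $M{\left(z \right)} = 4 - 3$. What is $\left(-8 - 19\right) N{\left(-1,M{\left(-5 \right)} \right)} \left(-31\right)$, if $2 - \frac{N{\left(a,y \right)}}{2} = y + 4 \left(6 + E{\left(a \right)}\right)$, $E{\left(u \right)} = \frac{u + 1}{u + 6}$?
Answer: $-38502$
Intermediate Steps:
$E{\left(u \right)} = \frac{1 + u}{6 + u}$
$M{\left(z \right)} = 1$
$N{\left(a,y \right)} = -44 - 2 y - \frac{8 \left(1 + a\right)}{6 + a}$ ($N{\left(a,y \right)} = 4 - 2 \left(y + 4 \left(6 + \frac{1 + a}{6 + a}\right)\right) = 4 - 2 \left(y + \left(24 + \frac{4 \left(1 + a\right)}{6 + a}\right)\right) = 4 - 2 \left(24 + y + \frac{4 \left(1 + a\right)}{6 + a}\right) = 4 - \left(48 + 2 y + \frac{8 \left(1 + a\right)}{6 + a}\right) = -44 - 2 y - \frac{8 \left(1 + a\right)}{6 + a}$)
$\left(-8 - 19\right) N{\left(-1,M{\left(-5 \right)} \right)} \left(-31\right) = \left(-8 - 19\right) \frac{2 \left(-4 - -4 + \left(-22 - 1\right) \left(6 - 1\right)\right)}{6 - 1} \left(-31\right) = - 27 \frac{2 \left(-4 + 4 + \left(-22 - 1\right) 5\right)}{5} \left(-31\right) = - 27 \cdot 2 \cdot \frac{1}{5} \left(-4 + 4 - 115\right) \left(-31\right) = - 27 \cdot 2 \cdot \frac{1}{5} \left(-115\right) \left(-31\right) = \left(-27\right) \left(-46\right) \left(-31\right) = 1242 \left(-31\right) = -38502$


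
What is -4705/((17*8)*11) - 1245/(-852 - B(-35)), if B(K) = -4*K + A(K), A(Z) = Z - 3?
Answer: -437675/237864 ≈ -1.8400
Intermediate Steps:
A(Z) = -3 + Z
B(K) = -3 - 3*K (B(K) = -4*K + (-3 + K) = -3 - 3*K)
-4705/((17*8)*11) - 1245/(-852 - B(-35)) = -4705/((17*8)*11) - 1245/(-852 - (-3 - 3*(-35))) = -4705/(136*11) - 1245/(-852 - (-3 + 105)) = -4705/1496 - 1245/(-852 - 1*102) = -4705*1/1496 - 1245/(-852 - 102) = -4705/1496 - 1245/(-954) = -4705/1496 - 1245*(-1/954) = -4705/1496 + 415/318 = -437675/237864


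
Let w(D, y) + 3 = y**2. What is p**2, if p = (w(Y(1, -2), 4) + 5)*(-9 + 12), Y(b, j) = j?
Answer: 2916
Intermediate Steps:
w(D, y) = -3 + y**2
p = 54 (p = ((-3 + 4**2) + 5)*(-9 + 12) = ((-3 + 16) + 5)*3 = (13 + 5)*3 = 18*3 = 54)
p**2 = 54**2 = 2916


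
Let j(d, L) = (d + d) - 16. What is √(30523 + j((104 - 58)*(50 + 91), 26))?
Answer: 3*√4831 ≈ 208.52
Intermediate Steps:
j(d, L) = -16 + 2*d (j(d, L) = 2*d - 16 = -16 + 2*d)
√(30523 + j((104 - 58)*(50 + 91), 26)) = √(30523 + (-16 + 2*((104 - 58)*(50 + 91)))) = √(30523 + (-16 + 2*(46*141))) = √(30523 + (-16 + 2*6486)) = √(30523 + (-16 + 12972)) = √(30523 + 12956) = √43479 = 3*√4831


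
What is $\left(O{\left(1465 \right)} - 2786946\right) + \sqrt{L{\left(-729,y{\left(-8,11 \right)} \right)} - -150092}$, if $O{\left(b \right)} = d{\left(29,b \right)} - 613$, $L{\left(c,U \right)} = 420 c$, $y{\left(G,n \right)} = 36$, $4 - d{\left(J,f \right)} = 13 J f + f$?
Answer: $-3341325 + 2 i \sqrt{39022} \approx -3.3413 \cdot 10^{6} + 395.08 i$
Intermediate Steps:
$d{\left(J,f \right)} = 4 - f - 13 J f$ ($d{\left(J,f \right)} = 4 - \left(13 J f + f\right) = 4 - \left(f + 13 J f\right) = 4 - f - 13 J f$)
$O{\left(b \right)} = -609 - 378 b$ ($O{\left(b \right)} = \left(4 - b - 377 b\right) - 613 = \left(4 - 378 b\right) - 613 = -609 - 378 b$)
$\left(O{\left(1465 \right)} - 2786946\right) + \sqrt{L{\left(-729,y{\left(-8,11 \right)} \right)} - -150092} = \left(\left(-609 - 553770\right) - 2786946\right) + \sqrt{420 \left(-729\right) - -150092} = \left(\left(-609 - 553770\right) - 2786946\right) + \sqrt{-306180 + 150092} = \left(-554379 - 2786946\right) + \sqrt{-156088} = -3341325 + 2 i \sqrt{39022}$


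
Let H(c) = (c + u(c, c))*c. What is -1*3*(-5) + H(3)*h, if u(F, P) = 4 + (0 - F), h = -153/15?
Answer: -537/5 ≈ -107.40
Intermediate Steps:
h = -51/5 (h = -153*1/15 = -51/5 ≈ -10.200)
u(F, P) = 4 - F
H(c) = 4*c (H(c) = (c + (4 - c))*c = 4*c)
-1*3*(-5) + H(3)*h = -1*3*(-5) + (4*3)*(-51/5) = -3*(-5) + 12*(-51/5) = 15 - 612/5 = -537/5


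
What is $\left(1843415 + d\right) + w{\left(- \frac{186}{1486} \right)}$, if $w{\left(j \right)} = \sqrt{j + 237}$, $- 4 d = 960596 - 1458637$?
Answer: $\frac{7871701}{4} + \frac{\sqrt{130766514}}{743} \approx 1.9679 \cdot 10^{6}$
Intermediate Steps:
$d = \frac{498041}{4}$ ($d = - \frac{960596 - 1458637}{4} = \left(- \frac{1}{4}\right) \left(-498041\right) = \frac{498041}{4} \approx 1.2451 \cdot 10^{5}$)
$w{\left(j \right)} = \sqrt{237 + j}$
$\left(1843415 + d\right) + w{\left(- \frac{186}{1486} \right)} = \left(1843415 + \frac{498041}{4}\right) + \sqrt{237 - \frac{186}{1486}} = \frac{7871701}{4} + \sqrt{237 - \frac{93}{743}} = \frac{7871701}{4} + \sqrt{\frac{175998}{743}} = \frac{7871701}{4} + \frac{\sqrt{130766514}}{743}$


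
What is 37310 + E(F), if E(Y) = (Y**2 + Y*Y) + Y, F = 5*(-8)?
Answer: 40470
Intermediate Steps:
F = -40
E(Y) = Y + 2*Y**2 (E(Y) = (Y**2 + Y**2) + Y = 2*Y**2 + Y = Y + 2*Y**2)
37310 + E(F) = 37310 - 40*(1 + 2*(-40)) = 37310 - 40*(1 - 80) = 37310 - 40*(-79) = 37310 + 3160 = 40470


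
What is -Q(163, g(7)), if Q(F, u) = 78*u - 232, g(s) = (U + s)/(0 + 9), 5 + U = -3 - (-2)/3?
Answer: 2114/9 ≈ 234.89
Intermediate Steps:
U = -22/3 (U = -5 + (-3 - (-2)/3) = -5 + (-3 - 1*(-⅔)) = -5 + (-3 + ⅔) = -5 - 7/3 = -22/3 ≈ -7.3333)
g(s) = -22/27 + s/9 (g(s) = (-22/3 + s)/(0 + 9) = (-22/3 + s)/9 = (-22/3 + s)*(⅑) = -22/27 + s/9)
Q(F, u) = -232 + 78*u
-Q(163, g(7)) = -(-232 + 78*(-22/27 + (⅑)*7)) = -(-232 + 78*(-22/27 + 7/9)) = -(-232 + 78*(-1/27)) = -(-232 - 26/9) = -1*(-2114/9) = 2114/9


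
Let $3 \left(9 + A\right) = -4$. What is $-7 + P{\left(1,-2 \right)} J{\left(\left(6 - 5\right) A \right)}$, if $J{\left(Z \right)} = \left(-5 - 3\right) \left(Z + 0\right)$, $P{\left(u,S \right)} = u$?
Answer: $\frac{227}{3} \approx 75.667$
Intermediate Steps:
$A = - \frac{31}{3}$ ($A = -9 + \frac{1}{3} \left(-4\right) = -9 - \frac{4}{3} = - \frac{31}{3} \approx -10.333$)
$J{\left(Z \right)} = - 8 Z$ ($J{\left(Z \right)} = \left(-5 - 3\right) Z = - 8 Z$)
$-7 + P{\left(1,-2 \right)} J{\left(\left(6 - 5\right) A \right)} = -7 + 1 \left(- 8 \left(6 - 5\right) \left(- \frac{31}{3}\right)\right) = -7 + 1 \left(- 8 \cdot 1 \left(- \frac{31}{3}\right)\right) = -7 + 1 \left(\left(-8\right) \left(- \frac{31}{3}\right)\right) = -7 + 1 \cdot \frac{248}{3} = -7 + \frac{248}{3} = \frac{227}{3}$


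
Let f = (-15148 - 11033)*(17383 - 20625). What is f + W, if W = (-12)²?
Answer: 84878946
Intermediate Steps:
W = 144
f = 84878802 (f = -26181*(-3242) = 84878802)
f + W = 84878802 + 144 = 84878946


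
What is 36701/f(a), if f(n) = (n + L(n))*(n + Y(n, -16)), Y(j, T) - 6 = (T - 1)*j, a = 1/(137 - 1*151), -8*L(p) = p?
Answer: -2055256/25 ≈ -82210.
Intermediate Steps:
L(p) = -p/8
a = -1/14 (a = 1/(137 - 151) = 1/(-14) = -1/14 ≈ -0.071429)
Y(j, T) = 6 + j*(-1 + T) (Y(j, T) = 6 + (T - 1)*j = 6 + (-1 + T)*j = 6 + j*(-1 + T))
f(n) = 7*n*(6 - 16*n)/8 (f(n) = (n - n/8)*(n + (6 - n - 16*n)) = (7*n/8)*(n + (6 - 17*n)) = (7*n/8)*(6 - 16*n) = 7*n*(6 - 16*n)/8)
36701/f(a) = 36701/(((7/4)*(-1/14)*(3 - 8*(-1/14)))) = 36701/(((7/4)*(-1/14)*(3 + 4/7))) = 36701/(((7/4)*(-1/14)*(25/7))) = 36701/(-25/56) = 36701*(-56/25) = -2055256/25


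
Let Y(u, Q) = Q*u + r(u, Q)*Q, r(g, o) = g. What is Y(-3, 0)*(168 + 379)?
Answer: 0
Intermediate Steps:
Y(u, Q) = 2*Q*u (Y(u, Q) = Q*u + u*Q = Q*u + Q*u = 2*Q*u)
Y(-3, 0)*(168 + 379) = (2*0*(-3))*(168 + 379) = 0*547 = 0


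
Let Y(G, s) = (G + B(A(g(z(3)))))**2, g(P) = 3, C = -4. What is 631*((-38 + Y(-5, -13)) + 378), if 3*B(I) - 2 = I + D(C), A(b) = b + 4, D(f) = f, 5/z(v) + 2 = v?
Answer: 1993960/9 ≈ 2.2155e+5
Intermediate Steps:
z(v) = 5/(-2 + v)
A(b) = 4 + b
B(I) = -2/3 + I/3 (B(I) = 2/3 + (I - 4)/3 = 2/3 + (-4 + I)/3 = 2/3 + (-4/3 + I/3) = -2/3 + I/3)
Y(G, s) = (5/3 + G)**2 (Y(G, s) = (G + (-2/3 + (4 + 3)/3))**2 = (G + (-2/3 + (1/3)*7))**2 = (G + (-2/3 + 7/3))**2 = (G + 5/3)**2 = (5/3 + G)**2)
631*((-38 + Y(-5, -13)) + 378) = 631*((-38 + (5 + 3*(-5))**2/9) + 378) = 631*((-38 + (5 - 15)**2/9) + 378) = 631*((-38 + (1/9)*(-10)**2) + 378) = 631*((-38 + (1/9)*100) + 378) = 631*((-38 + 100/9) + 378) = 631*(-242/9 + 378) = 631*(3160/9) = 1993960/9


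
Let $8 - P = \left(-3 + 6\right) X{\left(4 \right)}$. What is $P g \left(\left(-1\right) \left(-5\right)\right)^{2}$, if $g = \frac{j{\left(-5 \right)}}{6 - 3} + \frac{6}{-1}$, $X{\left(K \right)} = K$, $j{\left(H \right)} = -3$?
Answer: $700$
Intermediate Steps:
$g = -7$ ($g = - \frac{3}{6 - 3} + \frac{6}{-1} = - \frac{3}{3} + 6 \left(-1\right) = \left(-3\right) \frac{1}{3} - 6 = -1 - 6 = -7$)
$P = -4$ ($P = 8 - \left(-3 + 6\right) 4 = 8 - 3 \cdot 4 = 8 - 12 = -4$)
$P g \left(\left(-1\right) \left(-5\right)\right)^{2} = \left(-4\right) \left(-7\right) \left(\left(-1\right) \left(-5\right)\right)^{2} = 28 \cdot 5^{2} = 28 \cdot 25 = 700$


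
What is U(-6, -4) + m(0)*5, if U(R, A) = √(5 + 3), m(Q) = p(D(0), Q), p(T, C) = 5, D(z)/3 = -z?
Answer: 25 + 2*√2 ≈ 27.828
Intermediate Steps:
D(z) = -3*z (D(z) = 3*(-z) = -3*z)
m(Q) = 5
U(R, A) = 2*√2 (U(R, A) = √8 = 2*√2)
U(-6, -4) + m(0)*5 = 2*√2 + 5*5 = 2*√2 + 25 = 25 + 2*√2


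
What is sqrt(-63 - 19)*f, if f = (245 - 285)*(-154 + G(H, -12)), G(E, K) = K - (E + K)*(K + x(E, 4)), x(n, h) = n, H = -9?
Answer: 24280*I*sqrt(82) ≈ 2.1986e+5*I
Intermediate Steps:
G(E, K) = K - (E + K)**2 (G(E, K) = K - (E + K)*(K + E) = K - (E + K)*(E + K) = K - (E + K)**2)
f = 24280 (f = (245 - 285)*(-154 + (-12 - 1*(-9)**2 - 1*(-12)**2 - 2*(-9)*(-12))) = -40*(-154 + (-12 - 1*81 - 1*144 - 216)) = -40*(-154 + (-12 - 81 - 144 - 216)) = -40*(-154 - 453) = -40*(-607) = 24280)
sqrt(-63 - 19)*f = sqrt(-63 - 19)*24280 = sqrt(-82)*24280 = (I*sqrt(82))*24280 = 24280*I*sqrt(82)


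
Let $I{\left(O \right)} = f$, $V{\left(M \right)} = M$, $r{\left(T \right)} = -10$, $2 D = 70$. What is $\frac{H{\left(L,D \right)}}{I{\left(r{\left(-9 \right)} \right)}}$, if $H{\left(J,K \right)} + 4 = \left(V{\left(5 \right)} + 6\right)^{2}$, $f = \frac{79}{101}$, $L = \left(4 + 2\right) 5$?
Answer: $\frac{11817}{79} \approx 149.58$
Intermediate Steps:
$D = 35$ ($D = \frac{1}{2} \cdot 70 = 35$)
$L = 30$ ($L = 6 \cdot 5 = 30$)
$f = \frac{79}{101}$ ($f = 79 \cdot \frac{1}{101} = \frac{79}{101} \approx 0.78218$)
$I{\left(O \right)} = \frac{79}{101}$
$H{\left(J,K \right)} = 117$ ($H{\left(J,K \right)} = -4 + \left(5 + 6\right)^{2} = -4 + 11^{2} = -4 + 121 = 117$)
$\frac{H{\left(L,D \right)}}{I{\left(r{\left(-9 \right)} \right)}} = \frac{117}{\frac{79}{101}} = 117 \cdot \frac{101}{79} = \frac{11817}{79}$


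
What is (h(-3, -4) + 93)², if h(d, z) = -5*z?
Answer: 12769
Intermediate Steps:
(h(-3, -4) + 93)² = (-5*(-4) + 93)² = (20 + 93)² = 113² = 12769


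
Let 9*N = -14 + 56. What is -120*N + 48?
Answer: -512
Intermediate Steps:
N = 14/3 (N = (-14 + 56)/9 = (⅑)*42 = 14/3 ≈ 4.6667)
-120*N + 48 = -120*14/3 + 48 = -560 + 48 = -512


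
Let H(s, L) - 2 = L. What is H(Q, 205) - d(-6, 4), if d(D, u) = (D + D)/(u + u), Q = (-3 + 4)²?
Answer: 417/2 ≈ 208.50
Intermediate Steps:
Q = 1 (Q = 1² = 1)
H(s, L) = 2 + L
d(D, u) = D/u (d(D, u) = (2*D)/((2*u)) = (2*D)*(1/(2*u)) = D/u)
H(Q, 205) - d(-6, 4) = (2 + 205) - (-6)/4 = 207 - (-6)/4 = 207 - 1*(-3/2) = 207 + 3/2 = 417/2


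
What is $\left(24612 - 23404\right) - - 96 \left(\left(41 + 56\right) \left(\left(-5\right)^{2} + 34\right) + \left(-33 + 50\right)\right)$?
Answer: $552248$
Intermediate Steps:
$\left(24612 - 23404\right) - - 96 \left(\left(41 + 56\right) \left(\left(-5\right)^{2} + 34\right) + \left(-33 + 50\right)\right) = \left(24612 - 23404\right) - - 96 \left(97 \left(25 + 34\right) + 17\right) = 1208 - - 96 \left(97 \cdot 59 + 17\right) = 1208 - - 96 \left(5723 + 17\right) = 1208 - \left(-96\right) 5740 = 1208 - -551040 = 1208 + 551040 = 552248$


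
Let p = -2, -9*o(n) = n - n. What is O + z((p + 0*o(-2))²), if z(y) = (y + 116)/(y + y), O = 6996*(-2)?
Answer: -13977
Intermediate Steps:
o(n) = 0 (o(n) = -(n - n)/9 = -⅑*0 = 0)
O = -13992
z(y) = (116 + y)/(2*y) (z(y) = (116 + y)/((2*y)) = (116 + y)*(1/(2*y)) = (116 + y)/(2*y))
O + z((p + 0*o(-2))²) = -13992 + (116 + (-2 + 0*0)²)/(2*((-2 + 0*0)²)) = -13992 + (116 + (-2 + 0)²)/(2*((-2 + 0)²)) = -13992 + (116 + (-2)²)/(2*((-2)²)) = -13992 + (½)*(116 + 4)/4 = -13992 + (½)*(¼)*120 = -13992 + 15 = -13977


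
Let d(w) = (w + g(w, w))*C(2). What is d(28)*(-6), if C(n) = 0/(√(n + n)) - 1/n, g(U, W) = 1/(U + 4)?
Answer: 2691/32 ≈ 84.094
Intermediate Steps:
g(U, W) = 1/(4 + U)
C(n) = -1/n (C(n) = 0/(√(2*n)) - 1/n = 0/((√2*√n)) - 1/n = 0*(√2/(2*√n)) - 1/n = 0 - 1/n = -1/n)
d(w) = -w/2 - 1/(2*(4 + w)) (d(w) = (w + 1/(4 + w))*(-1/2) = (w + 1/(4 + w))*(-1*½) = (w + 1/(4 + w))*(-½) = -w/2 - 1/(2*(4 + w)))
d(28)*(-6) = ((-1 - 1*28*(4 + 28))/(2*(4 + 28)))*(-6) = ((½)*(-1 - 1*28*32)/32)*(-6) = ((½)*(1/32)*(-1 - 896))*(-6) = ((½)*(1/32)*(-897))*(-6) = -897/64*(-6) = 2691/32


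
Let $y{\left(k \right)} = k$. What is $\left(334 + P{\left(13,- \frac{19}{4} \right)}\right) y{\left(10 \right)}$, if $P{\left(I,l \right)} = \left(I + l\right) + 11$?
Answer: $\frac{7065}{2} \approx 3532.5$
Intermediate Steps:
$P{\left(I,l \right)} = 11 + I + l$
$\left(334 + P{\left(13,- \frac{19}{4} \right)}\right) y{\left(10 \right)} = \left(334 + \left(11 + 13 - \frac{19}{4}\right)\right) 10 = \left(334 + \frac{77}{4}\right) 10 = \frac{1413}{4} \cdot 10 = \frac{7065}{2}$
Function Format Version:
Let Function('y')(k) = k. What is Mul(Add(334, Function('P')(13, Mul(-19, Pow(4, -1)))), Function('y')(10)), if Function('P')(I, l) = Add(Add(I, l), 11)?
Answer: Rational(7065, 2) ≈ 3532.5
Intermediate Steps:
Function('P')(I, l) = Add(11, I, l)
Mul(Add(334, Function('P')(13, Mul(-19, Pow(4, -1)))), Function('y')(10)) = Mul(Add(334, Add(11, 13, Mul(-19, Pow(4, -1)))), 10) = Mul(Add(334, Add(11, 13, Mul(-19, Rational(1, 4)))), 10) = Mul(Add(334, Add(11, 13, Rational(-19, 4))), 10) = Mul(Add(334, Rational(77, 4)), 10) = Mul(Rational(1413, 4), 10) = Rational(7065, 2)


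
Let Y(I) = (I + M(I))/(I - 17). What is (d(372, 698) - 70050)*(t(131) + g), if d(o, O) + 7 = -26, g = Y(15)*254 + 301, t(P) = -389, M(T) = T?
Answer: 273183534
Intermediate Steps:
Y(I) = 2*I/(-17 + I) (Y(I) = (I + I)/(I - 17) = (2*I)/(-17 + I) = 2*I/(-17 + I))
g = -3509 (g = (2*15/(-17 + 15))*254 + 301 = (2*15/(-2))*254 + 301 = (2*15*(-½))*254 + 301 = -15*254 + 301 = -3810 + 301 = -3509)
d(o, O) = -33 (d(o, O) = -7 - 26 = -33)
(d(372, 698) - 70050)*(t(131) + g) = (-33 - 70050)*(-389 - 3509) = -70083*(-3898) = 273183534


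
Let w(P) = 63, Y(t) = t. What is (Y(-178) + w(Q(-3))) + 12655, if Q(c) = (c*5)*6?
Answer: 12540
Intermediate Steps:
Q(c) = 30*c (Q(c) = (5*c)*6 = 30*c)
(Y(-178) + w(Q(-3))) + 12655 = (-178 + 63) + 12655 = -115 + 12655 = 12540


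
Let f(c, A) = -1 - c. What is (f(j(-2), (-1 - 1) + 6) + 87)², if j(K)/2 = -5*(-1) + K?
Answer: 6400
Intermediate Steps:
j(K) = 10 + 2*K (j(K) = 2*(-5*(-1) + K) = 2*(5 + K) = 10 + 2*K)
(f(j(-2), (-1 - 1) + 6) + 87)² = ((-1 - (10 + 2*(-2))) + 87)² = ((-1 - (10 - 4)) + 87)² = ((-1 - 1*6) + 87)² = ((-1 - 6) + 87)² = (-7 + 87)² = 80² = 6400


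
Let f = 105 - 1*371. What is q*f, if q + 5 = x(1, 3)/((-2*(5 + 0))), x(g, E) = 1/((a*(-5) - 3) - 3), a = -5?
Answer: 6657/5 ≈ 1331.4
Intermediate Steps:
x(g, E) = 1/19 (x(g, E) = 1/((-5*(-5) - 3) - 3) = 1/((25 - 3) - 3) = 1/(22 - 3) = 1/19)
q = -951/190 (q = -5 + 1/(19*((-2*(5 + 0)))) = -5 + 1/(19*((-2*5))) = -5 + (1/19)/(-10) = -5 + (1/19)*(-⅒) = -5 - 1/190 = -951/190 ≈ -5.0053)
f = -266 (f = 105 - 371 = -266)
q*f = -951/190*(-266) = 6657/5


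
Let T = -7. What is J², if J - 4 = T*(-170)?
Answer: 1425636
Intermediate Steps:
J = 1194 (J = 4 - 7*(-170) = 4 + 1190 = 1194)
J² = 1194² = 1425636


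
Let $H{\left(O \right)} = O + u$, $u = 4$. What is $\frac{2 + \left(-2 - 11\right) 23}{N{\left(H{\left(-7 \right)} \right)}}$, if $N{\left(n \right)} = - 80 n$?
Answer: $- \frac{99}{80} \approx -1.2375$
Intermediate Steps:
$H{\left(O \right)} = 4 + O$ ($H{\left(O \right)} = O + 4 = 4 + O$)
$\frac{2 + \left(-2 - 11\right) 23}{N{\left(H{\left(-7 \right)} \right)}} = \frac{2 + \left(-2 - 11\right) 23}{\left(-80\right) \left(4 - 7\right)} = \frac{2 - 299}{\left(-80\right) \left(-3\right)} = \frac{2 - 299}{240} = \left(-297\right) \frac{1}{240} = - \frac{99}{80}$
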